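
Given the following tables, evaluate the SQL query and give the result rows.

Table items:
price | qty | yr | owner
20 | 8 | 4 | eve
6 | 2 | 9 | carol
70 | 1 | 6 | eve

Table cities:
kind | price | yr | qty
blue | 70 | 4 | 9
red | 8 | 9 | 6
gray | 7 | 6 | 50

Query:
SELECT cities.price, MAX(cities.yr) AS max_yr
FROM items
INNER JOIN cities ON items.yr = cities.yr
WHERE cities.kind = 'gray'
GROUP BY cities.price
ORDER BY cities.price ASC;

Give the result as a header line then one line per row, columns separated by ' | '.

After JOIN cities (3 rows):
items.price | items.qty | items.yr | items.owner | cities.kind | cities.price | cities.yr | cities.qty
20 | 8 | 4 | eve | blue | 70 | 4 | 9
6 | 2 | 9 | carol | red | 8 | 9 | 6
70 | 1 | 6 | eve | gray | 7 | 6 | 50
After WHERE (1 rows):
items.price | items.qty | items.yr | items.owner | cities.kind | cities.price | cities.yr | cities.qty
70 | 1 | 6 | eve | gray | 7 | 6 | 50
After GROUP BY (1 rows):
cities.price | max_yr
7 | 6
After ORDER BY (1 rows):
cities.price | max_yr
7 | 6

== RESULT ==
cities.price | max_yr
7 | 6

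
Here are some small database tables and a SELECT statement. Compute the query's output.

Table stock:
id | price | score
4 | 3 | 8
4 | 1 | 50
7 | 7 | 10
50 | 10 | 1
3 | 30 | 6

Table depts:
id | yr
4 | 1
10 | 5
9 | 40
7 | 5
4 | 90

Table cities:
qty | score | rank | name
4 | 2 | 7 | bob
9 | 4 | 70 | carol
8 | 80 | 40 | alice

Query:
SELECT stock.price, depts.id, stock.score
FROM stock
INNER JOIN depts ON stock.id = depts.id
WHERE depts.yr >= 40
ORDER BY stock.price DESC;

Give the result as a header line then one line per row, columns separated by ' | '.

After JOIN depts (5 rows):
stock.id | stock.price | stock.score | depts.id | depts.yr
4 | 3 | 8 | 4 | 1
4 | 3 | 8 | 4 | 90
4 | 1 | 50 | 4 | 1
4 | 1 | 50 | 4 | 90
7 | 7 | 10 | 7 | 5
After WHERE (2 rows):
stock.id | stock.price | stock.score | depts.id | depts.yr
4 | 3 | 8 | 4 | 90
4 | 1 | 50 | 4 | 90
After SELECT (2 rows):
stock.price | depts.id | stock.score
3 | 4 | 8
1 | 4 | 50
After ORDER BY (2 rows):
stock.price | depts.id | stock.score
3 | 4 | 8
1 | 4 | 50

== RESULT ==
stock.price | depts.id | stock.score
3 | 4 | 8
1 | 4 | 50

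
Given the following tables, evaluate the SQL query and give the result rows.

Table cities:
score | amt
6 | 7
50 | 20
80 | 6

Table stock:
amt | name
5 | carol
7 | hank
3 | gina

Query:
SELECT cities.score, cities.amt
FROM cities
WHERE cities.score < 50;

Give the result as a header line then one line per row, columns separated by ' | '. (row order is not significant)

== RESULT ==
cities.score | cities.amt
6 | 7

Derivation:
After WHERE (1 rows):
cities.score | cities.amt
6 | 7
After SELECT (1 rows):
cities.score | cities.amt
6 | 7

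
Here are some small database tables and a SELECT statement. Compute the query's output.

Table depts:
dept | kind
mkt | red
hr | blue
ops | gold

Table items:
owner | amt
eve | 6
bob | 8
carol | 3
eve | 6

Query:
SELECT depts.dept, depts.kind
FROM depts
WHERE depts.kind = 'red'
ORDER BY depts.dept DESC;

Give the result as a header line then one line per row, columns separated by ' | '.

After WHERE (1 rows):
depts.dept | depts.kind
mkt | red
After SELECT (1 rows):
depts.dept | depts.kind
mkt | red
After ORDER BY (1 rows):
depts.dept | depts.kind
mkt | red

== RESULT ==
depts.dept | depts.kind
mkt | red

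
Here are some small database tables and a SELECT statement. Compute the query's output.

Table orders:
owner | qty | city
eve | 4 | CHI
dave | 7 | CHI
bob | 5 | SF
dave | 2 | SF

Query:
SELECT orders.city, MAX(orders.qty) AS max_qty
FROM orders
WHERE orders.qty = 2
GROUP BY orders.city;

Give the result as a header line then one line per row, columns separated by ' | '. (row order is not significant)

After WHERE (1 rows):
orders.owner | orders.qty | orders.city
dave | 2 | SF
After GROUP BY (1 rows):
orders.city | max_qty
SF | 2

== RESULT ==
orders.city | max_qty
SF | 2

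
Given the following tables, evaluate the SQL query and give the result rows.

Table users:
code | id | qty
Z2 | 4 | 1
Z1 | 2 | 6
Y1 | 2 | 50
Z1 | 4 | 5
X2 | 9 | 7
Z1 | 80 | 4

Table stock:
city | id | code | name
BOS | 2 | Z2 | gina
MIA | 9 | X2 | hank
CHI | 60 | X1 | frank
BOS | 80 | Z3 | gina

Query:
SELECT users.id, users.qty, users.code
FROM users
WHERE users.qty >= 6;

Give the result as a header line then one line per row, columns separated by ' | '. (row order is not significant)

After WHERE (3 rows):
users.code | users.id | users.qty
Z1 | 2 | 6
Y1 | 2 | 50
X2 | 9 | 7
After SELECT (3 rows):
users.id | users.qty | users.code
2 | 6 | Z1
2 | 50 | Y1
9 | 7 | X2

== RESULT ==
users.id | users.qty | users.code
2 | 6 | Z1
2 | 50 | Y1
9 | 7 | X2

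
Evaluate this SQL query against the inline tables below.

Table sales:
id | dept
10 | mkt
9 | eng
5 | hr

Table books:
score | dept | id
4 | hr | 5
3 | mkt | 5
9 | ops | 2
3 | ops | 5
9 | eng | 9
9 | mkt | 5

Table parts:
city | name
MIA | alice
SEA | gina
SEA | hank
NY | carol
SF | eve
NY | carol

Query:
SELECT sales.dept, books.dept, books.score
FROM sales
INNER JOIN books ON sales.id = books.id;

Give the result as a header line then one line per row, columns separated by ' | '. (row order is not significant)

After JOIN books (5 rows):
sales.id | sales.dept | books.score | books.dept | books.id
9 | eng | 9 | eng | 9
5 | hr | 4 | hr | 5
5 | hr | 3 | mkt | 5
5 | hr | 3 | ops | 5
5 | hr | 9 | mkt | 5
After SELECT (5 rows):
sales.dept | books.dept | books.score
eng | eng | 9
hr | hr | 4
hr | mkt | 3
hr | ops | 3
hr | mkt | 9

== RESULT ==
sales.dept | books.dept | books.score
eng | eng | 9
hr | hr | 4
hr | mkt | 3
hr | ops | 3
hr | mkt | 9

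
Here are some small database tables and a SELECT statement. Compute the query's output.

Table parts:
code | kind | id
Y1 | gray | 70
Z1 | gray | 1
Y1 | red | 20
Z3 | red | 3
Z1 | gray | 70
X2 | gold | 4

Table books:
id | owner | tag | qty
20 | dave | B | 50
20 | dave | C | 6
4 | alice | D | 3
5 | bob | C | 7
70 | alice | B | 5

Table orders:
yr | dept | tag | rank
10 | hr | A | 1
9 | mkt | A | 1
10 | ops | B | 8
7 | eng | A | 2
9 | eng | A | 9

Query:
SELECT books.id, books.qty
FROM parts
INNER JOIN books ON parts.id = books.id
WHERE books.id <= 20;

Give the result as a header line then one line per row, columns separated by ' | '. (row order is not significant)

After JOIN books (5 rows):
parts.code | parts.kind | parts.id | books.id | books.owner | books.tag | books.qty
Y1 | gray | 70 | 70 | alice | B | 5
Y1 | red | 20 | 20 | dave | B | 50
Y1 | red | 20 | 20 | dave | C | 6
Z1 | gray | 70 | 70 | alice | B | 5
X2 | gold | 4 | 4 | alice | D | 3
After WHERE (3 rows):
parts.code | parts.kind | parts.id | books.id | books.owner | books.tag | books.qty
Y1 | red | 20 | 20 | dave | B | 50
Y1 | red | 20 | 20 | dave | C | 6
X2 | gold | 4 | 4 | alice | D | 3
After SELECT (3 rows):
books.id | books.qty
20 | 50
20 | 6
4 | 3

== RESULT ==
books.id | books.qty
20 | 50
20 | 6
4 | 3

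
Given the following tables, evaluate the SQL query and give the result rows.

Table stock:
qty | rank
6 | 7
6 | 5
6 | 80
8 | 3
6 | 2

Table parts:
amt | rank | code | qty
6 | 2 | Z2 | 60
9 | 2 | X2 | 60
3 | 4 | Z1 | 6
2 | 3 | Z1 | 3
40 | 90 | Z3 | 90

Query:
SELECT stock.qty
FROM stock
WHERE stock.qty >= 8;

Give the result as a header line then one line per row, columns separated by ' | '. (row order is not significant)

== RESULT ==
stock.qty
8

Derivation:
After WHERE (1 rows):
stock.qty | stock.rank
8 | 3
After SELECT (1 rows):
stock.qty
8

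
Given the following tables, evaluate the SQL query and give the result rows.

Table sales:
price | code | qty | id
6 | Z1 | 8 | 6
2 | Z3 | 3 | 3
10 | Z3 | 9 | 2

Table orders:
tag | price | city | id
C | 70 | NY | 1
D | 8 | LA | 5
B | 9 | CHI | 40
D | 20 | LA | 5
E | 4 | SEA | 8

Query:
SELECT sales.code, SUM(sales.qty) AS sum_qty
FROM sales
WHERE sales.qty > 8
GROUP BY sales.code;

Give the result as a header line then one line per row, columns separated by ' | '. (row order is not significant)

After WHERE (1 rows):
sales.price | sales.code | sales.qty | sales.id
10 | Z3 | 9 | 2
After GROUP BY (1 rows):
sales.code | sum_qty
Z3 | 9

== RESULT ==
sales.code | sum_qty
Z3 | 9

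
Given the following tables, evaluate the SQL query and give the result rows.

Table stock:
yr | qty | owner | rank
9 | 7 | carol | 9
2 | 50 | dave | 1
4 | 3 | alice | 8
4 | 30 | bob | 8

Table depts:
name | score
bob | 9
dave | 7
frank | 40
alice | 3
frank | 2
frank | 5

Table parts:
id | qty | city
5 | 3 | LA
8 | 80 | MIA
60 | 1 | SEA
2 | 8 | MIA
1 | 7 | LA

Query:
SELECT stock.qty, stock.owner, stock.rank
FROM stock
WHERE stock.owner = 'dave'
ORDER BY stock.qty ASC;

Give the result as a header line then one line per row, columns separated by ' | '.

== RESULT ==
stock.qty | stock.owner | stock.rank
50 | dave | 1

Derivation:
After WHERE (1 rows):
stock.yr | stock.qty | stock.owner | stock.rank
2 | 50 | dave | 1
After SELECT (1 rows):
stock.qty | stock.owner | stock.rank
50 | dave | 1
After ORDER BY (1 rows):
stock.qty | stock.owner | stock.rank
50 | dave | 1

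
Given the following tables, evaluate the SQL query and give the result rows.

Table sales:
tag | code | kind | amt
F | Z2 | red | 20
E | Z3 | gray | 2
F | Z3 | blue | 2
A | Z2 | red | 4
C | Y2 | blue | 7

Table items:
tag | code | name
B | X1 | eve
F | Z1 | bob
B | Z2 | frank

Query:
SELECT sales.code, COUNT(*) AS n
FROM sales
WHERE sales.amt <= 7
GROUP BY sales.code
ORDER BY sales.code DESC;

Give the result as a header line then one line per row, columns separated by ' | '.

== RESULT ==
sales.code | n
Z3 | 2
Z2 | 1
Y2 | 1

Derivation:
After WHERE (4 rows):
sales.tag | sales.code | sales.kind | sales.amt
E | Z3 | gray | 2
F | Z3 | blue | 2
A | Z2 | red | 4
C | Y2 | blue | 7
After GROUP BY (3 rows):
sales.code | n
Z3 | 2
Z2 | 1
Y2 | 1
After ORDER BY (3 rows):
sales.code | n
Z3 | 2
Z2 | 1
Y2 | 1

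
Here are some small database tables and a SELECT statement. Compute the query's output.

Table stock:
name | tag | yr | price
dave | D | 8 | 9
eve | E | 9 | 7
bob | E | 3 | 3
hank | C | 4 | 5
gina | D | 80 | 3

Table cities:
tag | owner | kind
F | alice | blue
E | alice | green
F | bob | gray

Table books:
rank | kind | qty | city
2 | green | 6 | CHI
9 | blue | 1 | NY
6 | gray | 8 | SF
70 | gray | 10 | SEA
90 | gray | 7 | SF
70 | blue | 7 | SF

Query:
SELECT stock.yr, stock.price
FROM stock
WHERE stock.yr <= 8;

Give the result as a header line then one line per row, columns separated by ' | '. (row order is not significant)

After WHERE (3 rows):
stock.name | stock.tag | stock.yr | stock.price
dave | D | 8 | 9
bob | E | 3 | 3
hank | C | 4 | 5
After SELECT (3 rows):
stock.yr | stock.price
8 | 9
3 | 3
4 | 5

== RESULT ==
stock.yr | stock.price
8 | 9
3 | 3
4 | 5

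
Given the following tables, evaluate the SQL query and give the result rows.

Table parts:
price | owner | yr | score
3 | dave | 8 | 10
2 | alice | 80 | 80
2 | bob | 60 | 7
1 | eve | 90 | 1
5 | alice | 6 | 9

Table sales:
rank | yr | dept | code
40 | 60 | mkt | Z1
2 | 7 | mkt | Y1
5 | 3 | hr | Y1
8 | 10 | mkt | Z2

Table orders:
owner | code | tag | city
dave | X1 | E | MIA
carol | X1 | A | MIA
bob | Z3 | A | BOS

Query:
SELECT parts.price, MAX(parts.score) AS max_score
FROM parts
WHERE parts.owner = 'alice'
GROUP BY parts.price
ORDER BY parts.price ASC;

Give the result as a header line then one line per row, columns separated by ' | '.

== RESULT ==
parts.price | max_score
2 | 80
5 | 9

Derivation:
After WHERE (2 rows):
parts.price | parts.owner | parts.yr | parts.score
2 | alice | 80 | 80
5 | alice | 6 | 9
After GROUP BY (2 rows):
parts.price | max_score
2 | 80
5 | 9
After ORDER BY (2 rows):
parts.price | max_score
2 | 80
5 | 9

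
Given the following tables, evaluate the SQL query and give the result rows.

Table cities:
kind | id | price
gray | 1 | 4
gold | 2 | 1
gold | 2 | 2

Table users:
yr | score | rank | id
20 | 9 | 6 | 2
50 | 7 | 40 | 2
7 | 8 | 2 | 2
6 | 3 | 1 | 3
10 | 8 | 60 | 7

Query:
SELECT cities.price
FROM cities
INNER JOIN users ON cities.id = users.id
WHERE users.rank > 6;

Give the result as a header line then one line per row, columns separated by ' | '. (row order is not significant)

After JOIN users (6 rows):
cities.kind | cities.id | cities.price | users.yr | users.score | users.rank | users.id
gold | 2 | 1 | 20 | 9 | 6 | 2
gold | 2 | 1 | 50 | 7 | 40 | 2
gold | 2 | 1 | 7 | 8 | 2 | 2
gold | 2 | 2 | 20 | 9 | 6 | 2
gold | 2 | 2 | 50 | 7 | 40 | 2
gold | 2 | 2 | 7 | 8 | 2 | 2
After WHERE (2 rows):
cities.kind | cities.id | cities.price | users.yr | users.score | users.rank | users.id
gold | 2 | 1 | 50 | 7 | 40 | 2
gold | 2 | 2 | 50 | 7 | 40 | 2
After SELECT (2 rows):
cities.price
1
2

== RESULT ==
cities.price
1
2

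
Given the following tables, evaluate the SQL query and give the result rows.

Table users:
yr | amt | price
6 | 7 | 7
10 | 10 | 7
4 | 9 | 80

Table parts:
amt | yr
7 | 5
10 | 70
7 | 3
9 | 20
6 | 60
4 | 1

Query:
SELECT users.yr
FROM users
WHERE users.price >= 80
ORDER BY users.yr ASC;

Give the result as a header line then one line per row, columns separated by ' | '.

After WHERE (1 rows):
users.yr | users.amt | users.price
4 | 9 | 80
After SELECT (1 rows):
users.yr
4
After ORDER BY (1 rows):
users.yr
4

== RESULT ==
users.yr
4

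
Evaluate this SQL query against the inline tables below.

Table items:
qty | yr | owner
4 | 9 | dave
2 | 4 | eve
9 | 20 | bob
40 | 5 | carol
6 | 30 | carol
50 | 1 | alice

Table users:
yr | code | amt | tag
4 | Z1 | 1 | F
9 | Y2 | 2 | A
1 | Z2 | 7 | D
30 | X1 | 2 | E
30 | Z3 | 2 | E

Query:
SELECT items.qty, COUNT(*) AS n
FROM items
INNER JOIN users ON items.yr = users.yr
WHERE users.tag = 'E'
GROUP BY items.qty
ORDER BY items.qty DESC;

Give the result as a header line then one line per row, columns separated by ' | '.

After JOIN users (5 rows):
items.qty | items.yr | items.owner | users.yr | users.code | users.amt | users.tag
4 | 9 | dave | 9 | Y2 | 2 | A
2 | 4 | eve | 4 | Z1 | 1 | F
6 | 30 | carol | 30 | X1 | 2 | E
6 | 30 | carol | 30 | Z3 | 2 | E
50 | 1 | alice | 1 | Z2 | 7 | D
After WHERE (2 rows):
items.qty | items.yr | items.owner | users.yr | users.code | users.amt | users.tag
6 | 30 | carol | 30 | X1 | 2 | E
6 | 30 | carol | 30 | Z3 | 2 | E
After GROUP BY (1 rows):
items.qty | n
6 | 2
After ORDER BY (1 rows):
items.qty | n
6 | 2

== RESULT ==
items.qty | n
6 | 2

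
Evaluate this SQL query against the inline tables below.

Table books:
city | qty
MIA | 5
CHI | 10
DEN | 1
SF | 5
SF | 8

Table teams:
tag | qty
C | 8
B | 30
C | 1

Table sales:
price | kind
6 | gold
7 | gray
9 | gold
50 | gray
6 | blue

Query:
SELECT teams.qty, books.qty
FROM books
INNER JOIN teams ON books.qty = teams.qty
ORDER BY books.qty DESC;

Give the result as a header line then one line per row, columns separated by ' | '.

== RESULT ==
teams.qty | books.qty
8 | 8
1 | 1

Derivation:
After JOIN teams (2 rows):
books.city | books.qty | teams.tag | teams.qty
DEN | 1 | C | 1
SF | 8 | C | 8
After SELECT (2 rows):
teams.qty | books.qty
1 | 1
8 | 8
After ORDER BY (2 rows):
teams.qty | books.qty
8 | 8
1 | 1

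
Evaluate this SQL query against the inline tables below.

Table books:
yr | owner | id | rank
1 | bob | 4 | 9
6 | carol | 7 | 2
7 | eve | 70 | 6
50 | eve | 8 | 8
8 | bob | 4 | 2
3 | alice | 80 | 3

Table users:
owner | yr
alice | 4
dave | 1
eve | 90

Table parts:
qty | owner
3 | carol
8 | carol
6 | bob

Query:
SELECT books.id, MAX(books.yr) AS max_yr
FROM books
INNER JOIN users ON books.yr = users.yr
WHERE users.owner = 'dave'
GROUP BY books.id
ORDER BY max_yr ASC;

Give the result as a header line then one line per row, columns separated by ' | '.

After JOIN users (1 rows):
books.yr | books.owner | books.id | books.rank | users.owner | users.yr
1 | bob | 4 | 9 | dave | 1
After WHERE (1 rows):
books.yr | books.owner | books.id | books.rank | users.owner | users.yr
1 | bob | 4 | 9 | dave | 1
After GROUP BY (1 rows):
books.id | max_yr
4 | 1
After ORDER BY (1 rows):
books.id | max_yr
4 | 1

== RESULT ==
books.id | max_yr
4 | 1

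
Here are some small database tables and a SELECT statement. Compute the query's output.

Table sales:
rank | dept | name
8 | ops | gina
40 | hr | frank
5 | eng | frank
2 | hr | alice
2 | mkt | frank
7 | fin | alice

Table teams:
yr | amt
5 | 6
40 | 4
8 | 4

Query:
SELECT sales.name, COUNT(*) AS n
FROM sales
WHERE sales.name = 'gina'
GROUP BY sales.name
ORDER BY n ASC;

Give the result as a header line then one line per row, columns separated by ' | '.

== RESULT ==
sales.name | n
gina | 1

Derivation:
After WHERE (1 rows):
sales.rank | sales.dept | sales.name
8 | ops | gina
After GROUP BY (1 rows):
sales.name | n
gina | 1
After ORDER BY (1 rows):
sales.name | n
gina | 1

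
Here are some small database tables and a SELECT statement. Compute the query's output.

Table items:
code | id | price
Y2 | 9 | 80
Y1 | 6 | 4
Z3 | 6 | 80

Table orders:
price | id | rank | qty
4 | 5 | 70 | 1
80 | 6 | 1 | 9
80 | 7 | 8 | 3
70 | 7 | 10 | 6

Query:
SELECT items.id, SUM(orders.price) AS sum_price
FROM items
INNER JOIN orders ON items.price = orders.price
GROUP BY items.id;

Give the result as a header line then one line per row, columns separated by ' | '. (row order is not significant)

== RESULT ==
items.id | sum_price
9 | 160
6 | 164

Derivation:
After JOIN orders (5 rows):
items.code | items.id | items.price | orders.price | orders.id | orders.rank | orders.qty
Y2 | 9 | 80 | 80 | 6 | 1 | 9
Y2 | 9 | 80 | 80 | 7 | 8 | 3
Y1 | 6 | 4 | 4 | 5 | 70 | 1
Z3 | 6 | 80 | 80 | 6 | 1 | 9
Z3 | 6 | 80 | 80 | 7 | 8 | 3
After GROUP BY (2 rows):
items.id | sum_price
9 | 160
6 | 164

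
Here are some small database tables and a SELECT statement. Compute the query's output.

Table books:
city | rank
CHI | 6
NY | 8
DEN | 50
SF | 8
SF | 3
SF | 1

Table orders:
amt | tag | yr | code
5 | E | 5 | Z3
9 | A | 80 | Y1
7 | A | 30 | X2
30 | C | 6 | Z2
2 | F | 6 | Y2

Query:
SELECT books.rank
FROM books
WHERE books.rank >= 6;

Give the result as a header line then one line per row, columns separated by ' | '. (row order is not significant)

== RESULT ==
books.rank
6
8
50
8

Derivation:
After WHERE (4 rows):
books.city | books.rank
CHI | 6
NY | 8
DEN | 50
SF | 8
After SELECT (4 rows):
books.rank
6
8
50
8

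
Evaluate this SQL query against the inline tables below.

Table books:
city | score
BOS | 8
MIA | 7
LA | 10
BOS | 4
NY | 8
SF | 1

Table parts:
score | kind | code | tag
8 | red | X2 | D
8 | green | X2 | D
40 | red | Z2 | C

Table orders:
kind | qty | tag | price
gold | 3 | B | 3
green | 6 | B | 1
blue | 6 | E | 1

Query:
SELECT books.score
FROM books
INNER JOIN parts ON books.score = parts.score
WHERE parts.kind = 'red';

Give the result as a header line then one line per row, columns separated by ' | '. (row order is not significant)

After JOIN parts (4 rows):
books.city | books.score | parts.score | parts.kind | parts.code | parts.tag
BOS | 8 | 8 | red | X2 | D
BOS | 8 | 8 | green | X2 | D
NY | 8 | 8 | red | X2 | D
NY | 8 | 8 | green | X2 | D
After WHERE (2 rows):
books.city | books.score | parts.score | parts.kind | parts.code | parts.tag
BOS | 8 | 8 | red | X2 | D
NY | 8 | 8 | red | X2 | D
After SELECT (2 rows):
books.score
8
8

== RESULT ==
books.score
8
8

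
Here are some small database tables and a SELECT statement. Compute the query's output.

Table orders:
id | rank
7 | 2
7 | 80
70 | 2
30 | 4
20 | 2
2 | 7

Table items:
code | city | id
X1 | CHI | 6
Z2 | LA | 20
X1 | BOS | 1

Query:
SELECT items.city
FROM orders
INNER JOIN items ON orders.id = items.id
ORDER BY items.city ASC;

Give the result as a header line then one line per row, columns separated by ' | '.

== RESULT ==
items.city
LA

Derivation:
After JOIN items (1 rows):
orders.id | orders.rank | items.code | items.city | items.id
20 | 2 | Z2 | LA | 20
After SELECT (1 rows):
items.city
LA
After ORDER BY (1 rows):
items.city
LA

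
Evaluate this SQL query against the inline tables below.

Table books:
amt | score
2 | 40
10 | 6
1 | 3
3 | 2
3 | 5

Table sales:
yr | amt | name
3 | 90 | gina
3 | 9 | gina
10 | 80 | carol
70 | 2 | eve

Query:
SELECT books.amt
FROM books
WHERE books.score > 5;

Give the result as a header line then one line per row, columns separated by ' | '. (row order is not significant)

== RESULT ==
books.amt
2
10

Derivation:
After WHERE (2 rows):
books.amt | books.score
2 | 40
10 | 6
After SELECT (2 rows):
books.amt
2
10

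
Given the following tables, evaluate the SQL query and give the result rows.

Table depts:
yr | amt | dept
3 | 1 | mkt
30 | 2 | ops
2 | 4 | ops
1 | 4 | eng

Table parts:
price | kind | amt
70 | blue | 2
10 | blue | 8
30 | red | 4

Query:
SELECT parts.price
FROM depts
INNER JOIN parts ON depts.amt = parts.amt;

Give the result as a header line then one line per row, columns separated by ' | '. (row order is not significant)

== RESULT ==
parts.price
70
30
30

Derivation:
After JOIN parts (3 rows):
depts.yr | depts.amt | depts.dept | parts.price | parts.kind | parts.amt
30 | 2 | ops | 70 | blue | 2
2 | 4 | ops | 30 | red | 4
1 | 4 | eng | 30 | red | 4
After SELECT (3 rows):
parts.price
70
30
30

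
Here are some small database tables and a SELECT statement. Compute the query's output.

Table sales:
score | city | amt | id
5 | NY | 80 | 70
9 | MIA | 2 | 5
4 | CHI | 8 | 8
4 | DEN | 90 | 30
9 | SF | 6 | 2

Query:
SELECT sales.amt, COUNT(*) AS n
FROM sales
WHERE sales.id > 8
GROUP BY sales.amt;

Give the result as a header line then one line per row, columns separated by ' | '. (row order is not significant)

After WHERE (2 rows):
sales.score | sales.city | sales.amt | sales.id
5 | NY | 80 | 70
4 | DEN | 90 | 30
After GROUP BY (2 rows):
sales.amt | n
80 | 1
90 | 1

== RESULT ==
sales.amt | n
80 | 1
90 | 1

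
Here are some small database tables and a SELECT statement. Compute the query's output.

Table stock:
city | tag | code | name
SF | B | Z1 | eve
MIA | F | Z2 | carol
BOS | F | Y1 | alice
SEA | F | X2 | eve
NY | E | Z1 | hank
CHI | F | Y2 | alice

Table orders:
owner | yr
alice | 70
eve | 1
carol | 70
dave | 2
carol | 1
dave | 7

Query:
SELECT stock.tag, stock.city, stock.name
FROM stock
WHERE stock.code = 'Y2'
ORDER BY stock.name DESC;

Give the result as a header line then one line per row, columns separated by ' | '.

== RESULT ==
stock.tag | stock.city | stock.name
F | CHI | alice

Derivation:
After WHERE (1 rows):
stock.city | stock.tag | stock.code | stock.name
CHI | F | Y2 | alice
After SELECT (1 rows):
stock.tag | stock.city | stock.name
F | CHI | alice
After ORDER BY (1 rows):
stock.tag | stock.city | stock.name
F | CHI | alice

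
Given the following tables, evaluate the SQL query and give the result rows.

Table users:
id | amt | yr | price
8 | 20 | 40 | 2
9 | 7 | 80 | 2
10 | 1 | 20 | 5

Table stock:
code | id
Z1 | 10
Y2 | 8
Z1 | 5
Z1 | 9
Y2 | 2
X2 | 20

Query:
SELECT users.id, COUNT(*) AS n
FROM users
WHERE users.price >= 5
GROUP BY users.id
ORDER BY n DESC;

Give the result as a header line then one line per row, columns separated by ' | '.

== RESULT ==
users.id | n
10 | 1

Derivation:
After WHERE (1 rows):
users.id | users.amt | users.yr | users.price
10 | 1 | 20 | 5
After GROUP BY (1 rows):
users.id | n
10 | 1
After ORDER BY (1 rows):
users.id | n
10 | 1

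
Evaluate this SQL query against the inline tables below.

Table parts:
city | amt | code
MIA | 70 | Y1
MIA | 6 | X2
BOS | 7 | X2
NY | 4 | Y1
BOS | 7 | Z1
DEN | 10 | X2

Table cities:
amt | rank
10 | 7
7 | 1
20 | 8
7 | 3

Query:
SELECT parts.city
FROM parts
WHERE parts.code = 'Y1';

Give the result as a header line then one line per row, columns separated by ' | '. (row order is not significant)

After WHERE (2 rows):
parts.city | parts.amt | parts.code
MIA | 70 | Y1
NY | 4 | Y1
After SELECT (2 rows):
parts.city
MIA
NY

== RESULT ==
parts.city
MIA
NY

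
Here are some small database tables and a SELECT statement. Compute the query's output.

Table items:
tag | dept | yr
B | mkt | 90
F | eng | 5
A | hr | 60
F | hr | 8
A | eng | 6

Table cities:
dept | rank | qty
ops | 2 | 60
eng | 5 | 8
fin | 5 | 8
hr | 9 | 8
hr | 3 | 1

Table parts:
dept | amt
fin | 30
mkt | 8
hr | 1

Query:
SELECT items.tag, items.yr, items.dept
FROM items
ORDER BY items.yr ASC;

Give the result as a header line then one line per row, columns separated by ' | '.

After SELECT (5 rows):
items.tag | items.yr | items.dept
B | 90 | mkt
F | 5 | eng
A | 60 | hr
F | 8 | hr
A | 6 | eng
After ORDER BY (5 rows):
items.tag | items.yr | items.dept
F | 5 | eng
A | 6 | eng
F | 8 | hr
A | 60 | hr
B | 90 | mkt

== RESULT ==
items.tag | items.yr | items.dept
F | 5 | eng
A | 6 | eng
F | 8 | hr
A | 60 | hr
B | 90 | mkt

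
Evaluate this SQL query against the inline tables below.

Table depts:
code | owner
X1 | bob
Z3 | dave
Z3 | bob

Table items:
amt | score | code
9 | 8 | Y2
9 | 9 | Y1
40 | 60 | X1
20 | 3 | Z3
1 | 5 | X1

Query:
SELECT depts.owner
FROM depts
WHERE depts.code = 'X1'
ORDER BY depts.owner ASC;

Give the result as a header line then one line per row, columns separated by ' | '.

After WHERE (1 rows):
depts.code | depts.owner
X1 | bob
After SELECT (1 rows):
depts.owner
bob
After ORDER BY (1 rows):
depts.owner
bob

== RESULT ==
depts.owner
bob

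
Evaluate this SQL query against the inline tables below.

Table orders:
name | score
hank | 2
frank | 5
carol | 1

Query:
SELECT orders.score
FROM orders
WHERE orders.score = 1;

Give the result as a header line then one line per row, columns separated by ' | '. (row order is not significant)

== RESULT ==
orders.score
1

Derivation:
After WHERE (1 rows):
orders.name | orders.score
carol | 1
After SELECT (1 rows):
orders.score
1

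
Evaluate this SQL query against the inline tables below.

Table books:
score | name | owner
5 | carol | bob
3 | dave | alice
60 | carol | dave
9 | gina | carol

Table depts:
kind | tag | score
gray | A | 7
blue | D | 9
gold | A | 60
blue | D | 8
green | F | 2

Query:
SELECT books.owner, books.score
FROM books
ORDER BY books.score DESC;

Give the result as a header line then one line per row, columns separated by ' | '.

After SELECT (4 rows):
books.owner | books.score
bob | 5
alice | 3
dave | 60
carol | 9
After ORDER BY (4 rows):
books.owner | books.score
dave | 60
carol | 9
bob | 5
alice | 3

== RESULT ==
books.owner | books.score
dave | 60
carol | 9
bob | 5
alice | 3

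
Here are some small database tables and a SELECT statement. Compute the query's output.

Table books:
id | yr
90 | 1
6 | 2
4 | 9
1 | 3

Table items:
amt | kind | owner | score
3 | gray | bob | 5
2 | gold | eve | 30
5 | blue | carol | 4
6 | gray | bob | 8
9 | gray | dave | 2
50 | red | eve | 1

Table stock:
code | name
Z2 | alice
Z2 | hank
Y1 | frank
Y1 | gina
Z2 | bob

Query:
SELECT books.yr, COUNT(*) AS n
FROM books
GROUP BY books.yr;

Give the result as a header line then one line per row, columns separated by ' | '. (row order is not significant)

== RESULT ==
books.yr | n
1 | 1
2 | 1
9 | 1
3 | 1

Derivation:
After GROUP BY (4 rows):
books.yr | n
1 | 1
2 | 1
9 | 1
3 | 1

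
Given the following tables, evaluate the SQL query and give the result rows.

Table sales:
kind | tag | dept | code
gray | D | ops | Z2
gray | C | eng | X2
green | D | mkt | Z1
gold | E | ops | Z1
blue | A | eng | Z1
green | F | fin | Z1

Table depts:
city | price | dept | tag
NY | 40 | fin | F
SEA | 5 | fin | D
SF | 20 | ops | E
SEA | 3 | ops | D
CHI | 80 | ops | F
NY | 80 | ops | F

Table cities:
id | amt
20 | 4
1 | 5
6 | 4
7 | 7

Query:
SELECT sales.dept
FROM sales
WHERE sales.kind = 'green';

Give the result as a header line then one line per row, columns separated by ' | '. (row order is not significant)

== RESULT ==
sales.dept
mkt
fin

Derivation:
After WHERE (2 rows):
sales.kind | sales.tag | sales.dept | sales.code
green | D | mkt | Z1
green | F | fin | Z1
After SELECT (2 rows):
sales.dept
mkt
fin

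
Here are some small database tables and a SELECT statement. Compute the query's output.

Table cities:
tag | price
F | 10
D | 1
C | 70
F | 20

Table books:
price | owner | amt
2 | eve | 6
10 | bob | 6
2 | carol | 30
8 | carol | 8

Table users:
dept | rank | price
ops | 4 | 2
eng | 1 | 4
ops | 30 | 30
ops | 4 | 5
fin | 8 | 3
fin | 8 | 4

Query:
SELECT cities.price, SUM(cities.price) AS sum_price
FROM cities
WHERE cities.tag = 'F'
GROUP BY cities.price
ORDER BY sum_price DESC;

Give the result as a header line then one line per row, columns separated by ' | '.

After WHERE (2 rows):
cities.tag | cities.price
F | 10
F | 20
After GROUP BY (2 rows):
cities.price | sum_price
10 | 10
20 | 20
After ORDER BY (2 rows):
cities.price | sum_price
20 | 20
10 | 10

== RESULT ==
cities.price | sum_price
20 | 20
10 | 10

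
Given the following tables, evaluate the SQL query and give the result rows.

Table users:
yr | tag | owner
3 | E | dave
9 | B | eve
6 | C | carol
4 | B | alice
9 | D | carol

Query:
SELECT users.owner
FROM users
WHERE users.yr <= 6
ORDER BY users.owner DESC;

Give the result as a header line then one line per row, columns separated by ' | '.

After WHERE (3 rows):
users.yr | users.tag | users.owner
3 | E | dave
6 | C | carol
4 | B | alice
After SELECT (3 rows):
users.owner
dave
carol
alice
After ORDER BY (3 rows):
users.owner
dave
carol
alice

== RESULT ==
users.owner
dave
carol
alice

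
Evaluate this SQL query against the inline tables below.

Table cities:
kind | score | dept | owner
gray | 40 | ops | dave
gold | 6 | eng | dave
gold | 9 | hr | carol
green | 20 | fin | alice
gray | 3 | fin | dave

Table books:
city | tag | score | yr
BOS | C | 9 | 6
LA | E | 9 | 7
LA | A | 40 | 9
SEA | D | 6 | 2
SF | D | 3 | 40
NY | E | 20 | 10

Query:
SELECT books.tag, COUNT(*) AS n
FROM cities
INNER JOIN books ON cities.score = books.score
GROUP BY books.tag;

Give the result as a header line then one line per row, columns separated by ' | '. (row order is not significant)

== RESULT ==
books.tag | n
A | 1
D | 2
C | 1
E | 2

Derivation:
After JOIN books (6 rows):
cities.kind | cities.score | cities.dept | cities.owner | books.city | books.tag | books.score | books.yr
gray | 40 | ops | dave | LA | A | 40 | 9
gold | 6 | eng | dave | SEA | D | 6 | 2
gold | 9 | hr | carol | BOS | C | 9 | 6
gold | 9 | hr | carol | LA | E | 9 | 7
green | 20 | fin | alice | NY | E | 20 | 10
gray | 3 | fin | dave | SF | D | 3 | 40
After GROUP BY (4 rows):
books.tag | n
A | 1
D | 2
C | 1
E | 2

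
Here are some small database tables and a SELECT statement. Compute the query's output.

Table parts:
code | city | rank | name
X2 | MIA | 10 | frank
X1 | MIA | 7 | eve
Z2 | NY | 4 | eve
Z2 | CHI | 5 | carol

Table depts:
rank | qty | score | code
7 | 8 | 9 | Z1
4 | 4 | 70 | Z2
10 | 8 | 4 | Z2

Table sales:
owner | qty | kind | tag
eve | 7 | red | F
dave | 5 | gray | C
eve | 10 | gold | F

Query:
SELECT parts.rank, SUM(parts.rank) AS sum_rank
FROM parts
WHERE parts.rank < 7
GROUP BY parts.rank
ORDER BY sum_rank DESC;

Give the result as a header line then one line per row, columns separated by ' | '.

== RESULT ==
parts.rank | sum_rank
5 | 5
4 | 4

Derivation:
After WHERE (2 rows):
parts.code | parts.city | parts.rank | parts.name
Z2 | NY | 4 | eve
Z2 | CHI | 5 | carol
After GROUP BY (2 rows):
parts.rank | sum_rank
4 | 4
5 | 5
After ORDER BY (2 rows):
parts.rank | sum_rank
5 | 5
4 | 4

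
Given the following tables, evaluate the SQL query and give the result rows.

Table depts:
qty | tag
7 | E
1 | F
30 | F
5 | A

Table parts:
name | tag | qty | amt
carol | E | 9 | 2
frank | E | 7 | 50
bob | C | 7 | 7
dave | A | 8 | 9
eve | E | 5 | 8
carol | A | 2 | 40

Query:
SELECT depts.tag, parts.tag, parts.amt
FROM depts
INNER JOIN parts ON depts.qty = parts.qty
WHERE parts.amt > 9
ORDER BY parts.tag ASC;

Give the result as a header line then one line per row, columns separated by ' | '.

After JOIN parts (3 rows):
depts.qty | depts.tag | parts.name | parts.tag | parts.qty | parts.amt
7 | E | frank | E | 7 | 50
7 | E | bob | C | 7 | 7
5 | A | eve | E | 5 | 8
After WHERE (1 rows):
depts.qty | depts.tag | parts.name | parts.tag | parts.qty | parts.amt
7 | E | frank | E | 7 | 50
After SELECT (1 rows):
depts.tag | parts.tag | parts.amt
E | E | 50
After ORDER BY (1 rows):
depts.tag | parts.tag | parts.amt
E | E | 50

== RESULT ==
depts.tag | parts.tag | parts.amt
E | E | 50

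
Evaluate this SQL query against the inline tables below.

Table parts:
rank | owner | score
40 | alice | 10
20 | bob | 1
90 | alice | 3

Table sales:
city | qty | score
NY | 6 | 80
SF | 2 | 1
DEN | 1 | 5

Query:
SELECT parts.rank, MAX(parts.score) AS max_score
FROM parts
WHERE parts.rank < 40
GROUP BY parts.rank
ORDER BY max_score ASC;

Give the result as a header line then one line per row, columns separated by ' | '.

== RESULT ==
parts.rank | max_score
20 | 1

Derivation:
After WHERE (1 rows):
parts.rank | parts.owner | parts.score
20 | bob | 1
After GROUP BY (1 rows):
parts.rank | max_score
20 | 1
After ORDER BY (1 rows):
parts.rank | max_score
20 | 1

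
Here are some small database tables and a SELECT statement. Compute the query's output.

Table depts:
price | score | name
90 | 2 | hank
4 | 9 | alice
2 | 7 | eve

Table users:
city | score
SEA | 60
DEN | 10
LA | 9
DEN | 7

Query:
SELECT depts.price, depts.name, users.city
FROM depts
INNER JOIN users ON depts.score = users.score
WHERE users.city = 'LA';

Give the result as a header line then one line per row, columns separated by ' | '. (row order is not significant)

After JOIN users (2 rows):
depts.price | depts.score | depts.name | users.city | users.score
4 | 9 | alice | LA | 9
2 | 7 | eve | DEN | 7
After WHERE (1 rows):
depts.price | depts.score | depts.name | users.city | users.score
4 | 9 | alice | LA | 9
After SELECT (1 rows):
depts.price | depts.name | users.city
4 | alice | LA

== RESULT ==
depts.price | depts.name | users.city
4 | alice | LA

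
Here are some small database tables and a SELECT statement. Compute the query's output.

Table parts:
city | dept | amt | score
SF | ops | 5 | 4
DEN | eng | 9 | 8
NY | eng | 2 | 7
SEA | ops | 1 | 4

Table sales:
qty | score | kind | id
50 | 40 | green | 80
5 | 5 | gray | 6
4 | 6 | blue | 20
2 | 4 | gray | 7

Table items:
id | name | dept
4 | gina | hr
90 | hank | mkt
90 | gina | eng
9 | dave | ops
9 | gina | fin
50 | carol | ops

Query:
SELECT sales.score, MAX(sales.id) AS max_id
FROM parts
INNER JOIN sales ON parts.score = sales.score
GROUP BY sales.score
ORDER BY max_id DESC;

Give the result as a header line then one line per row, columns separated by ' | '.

After JOIN sales (2 rows):
parts.city | parts.dept | parts.amt | parts.score | sales.qty | sales.score | sales.kind | sales.id
SF | ops | 5 | 4 | 2 | 4 | gray | 7
SEA | ops | 1 | 4 | 2 | 4 | gray | 7
After GROUP BY (1 rows):
sales.score | max_id
4 | 7
After ORDER BY (1 rows):
sales.score | max_id
4 | 7

== RESULT ==
sales.score | max_id
4 | 7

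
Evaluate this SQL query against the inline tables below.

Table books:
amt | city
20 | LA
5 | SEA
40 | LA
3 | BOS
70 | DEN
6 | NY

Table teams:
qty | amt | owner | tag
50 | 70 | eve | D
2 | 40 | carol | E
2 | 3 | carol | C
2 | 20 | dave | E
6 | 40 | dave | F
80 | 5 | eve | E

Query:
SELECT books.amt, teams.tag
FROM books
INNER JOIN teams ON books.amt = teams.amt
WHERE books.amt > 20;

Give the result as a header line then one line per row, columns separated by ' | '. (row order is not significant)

After JOIN teams (6 rows):
books.amt | books.city | teams.qty | teams.amt | teams.owner | teams.tag
20 | LA | 2 | 20 | dave | E
5 | SEA | 80 | 5 | eve | E
40 | LA | 2 | 40 | carol | E
40 | LA | 6 | 40 | dave | F
3 | BOS | 2 | 3 | carol | C
70 | DEN | 50 | 70 | eve | D
After WHERE (3 rows):
books.amt | books.city | teams.qty | teams.amt | teams.owner | teams.tag
40 | LA | 2 | 40 | carol | E
40 | LA | 6 | 40 | dave | F
70 | DEN | 50 | 70 | eve | D
After SELECT (3 rows):
books.amt | teams.tag
40 | E
40 | F
70 | D

== RESULT ==
books.amt | teams.tag
40 | E
40 | F
70 | D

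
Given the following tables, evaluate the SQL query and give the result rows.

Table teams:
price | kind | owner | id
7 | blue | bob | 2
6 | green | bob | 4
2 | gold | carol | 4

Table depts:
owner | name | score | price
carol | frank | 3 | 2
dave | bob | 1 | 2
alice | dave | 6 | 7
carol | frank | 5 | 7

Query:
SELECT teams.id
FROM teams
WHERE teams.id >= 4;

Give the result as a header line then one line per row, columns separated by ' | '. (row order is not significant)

After WHERE (2 rows):
teams.price | teams.kind | teams.owner | teams.id
6 | green | bob | 4
2 | gold | carol | 4
After SELECT (2 rows):
teams.id
4
4

== RESULT ==
teams.id
4
4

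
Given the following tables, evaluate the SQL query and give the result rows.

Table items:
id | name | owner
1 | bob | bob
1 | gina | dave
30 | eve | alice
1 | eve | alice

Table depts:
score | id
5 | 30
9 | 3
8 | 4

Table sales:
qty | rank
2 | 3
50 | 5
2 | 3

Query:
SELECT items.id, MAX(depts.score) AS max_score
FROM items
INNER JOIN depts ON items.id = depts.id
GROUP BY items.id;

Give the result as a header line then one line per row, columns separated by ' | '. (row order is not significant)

After JOIN depts (1 rows):
items.id | items.name | items.owner | depts.score | depts.id
30 | eve | alice | 5 | 30
After GROUP BY (1 rows):
items.id | max_score
30 | 5

== RESULT ==
items.id | max_score
30 | 5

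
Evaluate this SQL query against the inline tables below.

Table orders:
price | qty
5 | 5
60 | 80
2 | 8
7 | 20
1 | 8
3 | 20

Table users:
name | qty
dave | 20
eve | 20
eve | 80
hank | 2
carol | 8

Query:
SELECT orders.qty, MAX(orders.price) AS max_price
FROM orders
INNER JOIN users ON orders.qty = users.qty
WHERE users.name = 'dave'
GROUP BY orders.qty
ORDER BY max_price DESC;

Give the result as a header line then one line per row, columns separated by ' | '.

After JOIN users (7 rows):
orders.price | orders.qty | users.name | users.qty
60 | 80 | eve | 80
2 | 8 | carol | 8
7 | 20 | dave | 20
7 | 20 | eve | 20
1 | 8 | carol | 8
3 | 20 | dave | 20
3 | 20 | eve | 20
After WHERE (2 rows):
orders.price | orders.qty | users.name | users.qty
7 | 20 | dave | 20
3 | 20 | dave | 20
After GROUP BY (1 rows):
orders.qty | max_price
20 | 7
After ORDER BY (1 rows):
orders.qty | max_price
20 | 7

== RESULT ==
orders.qty | max_price
20 | 7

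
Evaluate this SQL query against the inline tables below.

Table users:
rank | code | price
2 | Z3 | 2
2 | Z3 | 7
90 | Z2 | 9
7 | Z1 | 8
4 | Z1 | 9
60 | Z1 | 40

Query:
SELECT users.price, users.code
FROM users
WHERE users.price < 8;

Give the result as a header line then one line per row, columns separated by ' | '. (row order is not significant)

== RESULT ==
users.price | users.code
2 | Z3
7 | Z3

Derivation:
After WHERE (2 rows):
users.rank | users.code | users.price
2 | Z3 | 2
2 | Z3 | 7
After SELECT (2 rows):
users.price | users.code
2 | Z3
7 | Z3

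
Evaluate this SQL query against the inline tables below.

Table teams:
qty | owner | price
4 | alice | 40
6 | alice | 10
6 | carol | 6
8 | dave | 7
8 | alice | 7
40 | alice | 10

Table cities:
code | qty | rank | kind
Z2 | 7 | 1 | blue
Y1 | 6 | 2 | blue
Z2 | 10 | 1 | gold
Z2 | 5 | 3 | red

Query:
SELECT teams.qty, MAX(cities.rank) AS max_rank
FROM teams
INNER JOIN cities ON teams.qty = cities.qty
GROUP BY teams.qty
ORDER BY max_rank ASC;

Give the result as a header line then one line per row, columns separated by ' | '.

== RESULT ==
teams.qty | max_rank
6 | 2

Derivation:
After JOIN cities (2 rows):
teams.qty | teams.owner | teams.price | cities.code | cities.qty | cities.rank | cities.kind
6 | alice | 10 | Y1 | 6 | 2 | blue
6 | carol | 6 | Y1 | 6 | 2 | blue
After GROUP BY (1 rows):
teams.qty | max_rank
6 | 2
After ORDER BY (1 rows):
teams.qty | max_rank
6 | 2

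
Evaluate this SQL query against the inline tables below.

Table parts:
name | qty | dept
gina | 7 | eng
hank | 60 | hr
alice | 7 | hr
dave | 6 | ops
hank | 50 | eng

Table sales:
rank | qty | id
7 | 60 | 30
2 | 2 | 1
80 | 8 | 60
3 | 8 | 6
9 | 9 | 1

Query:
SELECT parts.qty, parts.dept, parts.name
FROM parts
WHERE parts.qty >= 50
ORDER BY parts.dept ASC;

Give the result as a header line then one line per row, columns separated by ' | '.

== RESULT ==
parts.qty | parts.dept | parts.name
50 | eng | hank
60 | hr | hank

Derivation:
After WHERE (2 rows):
parts.name | parts.qty | parts.dept
hank | 60 | hr
hank | 50 | eng
After SELECT (2 rows):
parts.qty | parts.dept | parts.name
60 | hr | hank
50 | eng | hank
After ORDER BY (2 rows):
parts.qty | parts.dept | parts.name
50 | eng | hank
60 | hr | hank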